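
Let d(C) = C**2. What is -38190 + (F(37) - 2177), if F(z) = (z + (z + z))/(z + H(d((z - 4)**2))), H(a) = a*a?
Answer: -56772496694027915/1406408618278 ≈ -40367.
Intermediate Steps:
H(a) = a**2
F(z) = 3*z/(z + (-4 + z)**8) (F(z) = (z + (z + z))/(z + (((z - 4)**2)**2)**2) = (z + 2*z)/(z + (((-4 + z)**2)**2)**2) = (3*z)/(z + ((-4 + z)**4)**2) = (3*z)/(z + (-4 + z)**8) = 3*z/(z + (-4 + z)**8))
-38190 + (F(37) - 2177) = -38190 + (3*37/(37 + (-4 + 37)**8) - 2177) = -38190 + (3*37/(37 + 33**8) - 2177) = -38190 + (3*37/(37 + 1406408618241) - 2177) = -38190 + (3*37/1406408618278 - 2177) = -38190 + (3*37*(1/1406408618278) - 2177) = -38190 + (111/1406408618278 - 2177) = -38190 - 3061751561991095/1406408618278 = -56772496694027915/1406408618278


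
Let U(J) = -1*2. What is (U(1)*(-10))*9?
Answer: 180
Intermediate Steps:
U(J) = -2
(U(1)*(-10))*9 = -2*(-10)*9 = 20*9 = 180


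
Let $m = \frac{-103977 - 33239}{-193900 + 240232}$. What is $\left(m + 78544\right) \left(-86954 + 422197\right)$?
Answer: $\frac{304984251106064}{11583} \approx 2.633 \cdot 10^{10}$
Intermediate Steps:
$m = - \frac{34304}{11583}$ ($m = - \frac{137216}{46332} = \left(-137216\right) \frac{1}{46332} = - \frac{34304}{11583} \approx -2.9616$)
$\left(m + 78544\right) \left(-86954 + 422197\right) = \left(- \frac{34304}{11583} + 78544\right) \left(-86954 + 422197\right) = \frac{909740848}{11583} \cdot 335243 = \frac{304984251106064}{11583}$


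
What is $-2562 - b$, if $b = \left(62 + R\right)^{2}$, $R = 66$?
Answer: $-18946$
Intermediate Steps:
$b = 16384$ ($b = \left(62 + 66\right)^{2} = 128^{2} = 16384$)
$-2562 - b = -2562 - 16384 = -18946$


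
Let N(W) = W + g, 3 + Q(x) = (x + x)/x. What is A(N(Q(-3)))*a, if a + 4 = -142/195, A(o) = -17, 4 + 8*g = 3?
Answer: 15674/195 ≈ 80.380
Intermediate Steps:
g = -⅛ (g = -½ + (⅛)*3 = -½ + 3/8 = -⅛ ≈ -0.12500)
Q(x) = -1 (Q(x) = -3 + (x + x)/x = -3 + (2*x)/x = -3 + 2 = -1)
N(W) = -⅛ + W (N(W) = W - ⅛ = -⅛ + W)
a = -922/195 (a = -4 - 142/195 = -922/195 ≈ -4.7282)
A(N(Q(-3)))*a = -17*(-922/195) = 15674/195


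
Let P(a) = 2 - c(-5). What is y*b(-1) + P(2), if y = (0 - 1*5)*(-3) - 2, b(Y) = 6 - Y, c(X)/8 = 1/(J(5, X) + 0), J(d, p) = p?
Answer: 473/5 ≈ 94.600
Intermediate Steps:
c(X) = 8/X (c(X) = 8/(X + 0) = 8/X)
P(a) = 18/5 (P(a) = 2 - 8/(-5) = 2 - 8*(-1)/5 = 2 - 1*(-8/5) = 2 + 8/5 = 18/5)
y = 13 (y = (0 - 5)*(-3) - 2 = -5*(-3) - 2 = 15 - 2 = 13)
y*b(-1) + P(2) = 13*(6 - 1*(-1)) + 18/5 = 13*(6 + 1) + 18/5 = 13*7 + 18/5 = 91 + 18/5 = 473/5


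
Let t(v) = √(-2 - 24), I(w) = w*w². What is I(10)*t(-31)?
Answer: 1000*I*√26 ≈ 5099.0*I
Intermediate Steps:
I(w) = w³
t(v) = I*√26 (t(v) = √(-26) = I*√26)
I(10)*t(-31) = 10³*(I*√26) = 1000*(I*√26) = 1000*I*√26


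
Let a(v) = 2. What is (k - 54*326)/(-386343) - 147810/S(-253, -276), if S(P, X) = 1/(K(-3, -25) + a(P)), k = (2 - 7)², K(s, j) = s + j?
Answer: 1484739347159/386343 ≈ 3.8431e+6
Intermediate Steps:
K(s, j) = j + s
k = 25 (k = (-5)² = 25)
S(P, X) = -1/26 (S(P, X) = 1/((-25 - 3) + 2) = 1/(-28 + 2) = 1/(-26) = -1/26)
(k - 54*326)/(-386343) - 147810/S(-253, -276) = (25 - 54*326)/(-386343) - 147810/(-1/26) = (25 - 17604)*(-1/386343) - 147810*(-26) = -17579*(-1/386343) + 3843060 = 17579/386343 + 3843060 = 1484739347159/386343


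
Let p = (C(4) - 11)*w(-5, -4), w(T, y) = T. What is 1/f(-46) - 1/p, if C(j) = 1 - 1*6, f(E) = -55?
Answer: -27/880 ≈ -0.030682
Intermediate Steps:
C(j) = -5 (C(j) = 1 - 6 = -5)
p = 80 (p = (-5 - 11)*(-5) = -16*(-5) = 80)
1/f(-46) - 1/p = 1/(-55) - 1/80 = -1/55 - 1*1/80 = -1/55 - 1/80 = -27/880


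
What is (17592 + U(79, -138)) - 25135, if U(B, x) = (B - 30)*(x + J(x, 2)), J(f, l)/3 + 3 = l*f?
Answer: -55318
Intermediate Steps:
J(f, l) = -9 + 3*f*l (J(f, l) = -9 + 3*(l*f) = -9 + 3*(f*l) = -9 + 3*f*l)
U(B, x) = (-30 + B)*(-9 + 7*x) (U(B, x) = (B - 30)*(x + (-9 + 3*x*2)) = (-30 + B)*(x + (-9 + 6*x)) = (-30 + B)*(-9 + 7*x))
(17592 + U(79, -138)) - 25135 = (17592 + (270 - 210*(-138) - 9*79 + 7*79*(-138))) - 25135 = (17592 + (270 + 28980 - 711 - 76314)) - 25135 = (17592 - 47775) - 25135 = -30183 - 25135 = -55318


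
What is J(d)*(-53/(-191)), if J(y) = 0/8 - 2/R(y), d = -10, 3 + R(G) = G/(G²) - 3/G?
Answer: 265/1337 ≈ 0.19820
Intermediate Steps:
R(G) = -3 - 2/G (R(G) = -3 + (G/(G²) - 3/G) = -3 + (G/G² - 3/G) = -3 + (1/G - 3/G) = -3 - 2/G)
J(y) = -2/(-3 - 2/y) (J(y) = 0/8 - 2/(-3 - 2/y) = 0*(⅛) - 2/(-3 - 2/y) = 0 - 2/(-3 - 2/y) = -2/(-3 - 2/y))
J(d)*(-53/(-191)) = (2*(-10)/(2 + 3*(-10)))*(-53/(-191)) = (2*(-10)/(2 - 30))*(-53*(-1/191)) = (2*(-10)/(-28))*(53/191) = (2*(-10)*(-1/28))*(53/191) = (5/7)*(53/191) = 265/1337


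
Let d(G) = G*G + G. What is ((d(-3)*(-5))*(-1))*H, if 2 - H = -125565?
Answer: 3767010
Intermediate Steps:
H = 125567 (H = 2 - 1*(-125565) = 2 + 125565 = 125567)
d(G) = G + G**2 (d(G) = G**2 + G = G + G**2)
((d(-3)*(-5))*(-1))*H = ((-3*(1 - 3)*(-5))*(-1))*125567 = ((-3*(-2)*(-5))*(-1))*125567 = ((6*(-5))*(-1))*125567 = -30*(-1)*125567 = 30*125567 = 3767010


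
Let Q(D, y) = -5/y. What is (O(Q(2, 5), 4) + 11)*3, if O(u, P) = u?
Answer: 30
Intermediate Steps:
(O(Q(2, 5), 4) + 11)*3 = (-5/5 + 11)*3 = (-5*⅕ + 11)*3 = (-1 + 11)*3 = 10*3 = 30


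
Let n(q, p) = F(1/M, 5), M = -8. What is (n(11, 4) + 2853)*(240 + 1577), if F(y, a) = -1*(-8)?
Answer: 5198437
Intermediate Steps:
F(y, a) = 8
n(q, p) = 8
(n(11, 4) + 2853)*(240 + 1577) = (8 + 2853)*(240 + 1577) = 2861*1817 = 5198437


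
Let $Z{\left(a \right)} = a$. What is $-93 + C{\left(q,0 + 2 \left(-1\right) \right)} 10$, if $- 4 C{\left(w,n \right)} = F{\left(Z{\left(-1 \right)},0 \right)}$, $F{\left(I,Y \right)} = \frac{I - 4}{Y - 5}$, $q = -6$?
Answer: $- \frac{191}{2} \approx -95.5$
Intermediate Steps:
$F{\left(I,Y \right)} = \frac{-4 + I}{-5 + Y}$
$C{\left(w,n \right)} = - \frac{1}{4}$ ($C{\left(w,n \right)} = - \frac{\frac{1}{-5 + 0} \left(-4 - 1\right)}{4} = - \frac{\frac{1}{-5} \left(-5\right)}{4} = - \frac{\left(- \frac{1}{5}\right) \left(-5\right)}{4} = \left(- \frac{1}{4}\right) 1 = - \frac{1}{4}$)
$-93 + C{\left(q,0 + 2 \left(-1\right) \right)} 10 = -93 - \frac{5}{2} = - \frac{191}{2}$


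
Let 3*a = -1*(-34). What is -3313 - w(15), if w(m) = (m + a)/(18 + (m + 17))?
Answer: -497029/150 ≈ -3313.5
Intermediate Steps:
a = 34/3 (a = (-1*(-34))/3 = (1/3)*34 = 34/3 ≈ 11.333)
w(m) = (34/3 + m)/(35 + m) (w(m) = (m + 34/3)/(18 + (m + 17)) = (34/3 + m)/(18 + (17 + m)) = (34/3 + m)/(35 + m))
-3313 - w(15) = -3313 - (34/3 + 15)/(35 + 15) = -3313 - 79/(50*3) = -3313 - 1*79/150 = -3313 - 79/150 = -497029/150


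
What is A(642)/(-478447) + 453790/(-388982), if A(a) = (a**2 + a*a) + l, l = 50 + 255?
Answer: -268940928868/93053635477 ≈ -2.8902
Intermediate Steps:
l = 305
A(a) = 305 + 2*a**2 (A(a) = (a**2 + a*a) + 305 = (a**2 + a**2) + 305 = 2*a**2 + 305 = 305 + 2*a**2)
A(642)/(-478447) + 453790/(-388982) = (305 + 2*642**2)/(-478447) + 453790/(-388982) = (305 + 2*412164)*(-1/478447) + 453790*(-1/388982) = (305 + 824328)*(-1/478447) - 226895/194491 = 824633*(-1/478447) - 226895/194491 = -824633/478447 - 226895/194491 = -268940928868/93053635477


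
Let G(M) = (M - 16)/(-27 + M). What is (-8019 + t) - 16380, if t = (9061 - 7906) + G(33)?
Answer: -139447/6 ≈ -23241.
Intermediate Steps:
G(M) = (-16 + M)/(-27 + M)
t = 6947/6 (t = (9061 - 7906) + (-16 + 33)/(-27 + 33) = 1155 + 17/6 = 6947/6 ≈ 1157.8)
(-8019 + t) - 16380 = (-8019 + 6947/6) - 16380 = -41167/6 - 16380 = -139447/6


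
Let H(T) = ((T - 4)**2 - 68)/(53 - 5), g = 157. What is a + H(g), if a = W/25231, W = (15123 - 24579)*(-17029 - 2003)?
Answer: 9227313187/1211088 ≈ 7619.0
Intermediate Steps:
H(T) = -17/12 + (-4 + T)**2/48 (H(T) = ((-4 + T)**2 - 68)/48 = (-68 + (-4 + T)**2)*(1/48) = -17/12 + (-4 + T)**2/48)
W = 179966592 (W = -9456*(-19032) = 179966592)
a = 179966592/25231 ≈ 7132.8
a + H(g) = 179966592/25231 + (-17/12 + (-4 + 157)**2/48) = 179966592/25231 + (-17/12 + (1/48)*153**2) = 179966592/25231 + (-17/12 + (1/48)*23409) = 179966592/25231 + (-17/12 + 7803/16) = 179966592/25231 + 23341/48 = 9227313187/1211088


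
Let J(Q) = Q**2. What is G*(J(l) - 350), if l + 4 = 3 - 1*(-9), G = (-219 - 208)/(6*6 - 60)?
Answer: -61061/12 ≈ -5088.4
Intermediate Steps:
G = 427/24 (G = -427/(36 - 60) = -427/(-24) = -427*(-1/24) = 427/24 ≈ 17.792)
l = 8 (l = -4 + (3 - 1*(-9)) = -4 + (3 + 9) = -4 + 12 = 8)
G*(J(l) - 350) = 427*(8**2 - 350)/24 = 427*(64 - 350)/24 = (427/24)*(-286) = -61061/12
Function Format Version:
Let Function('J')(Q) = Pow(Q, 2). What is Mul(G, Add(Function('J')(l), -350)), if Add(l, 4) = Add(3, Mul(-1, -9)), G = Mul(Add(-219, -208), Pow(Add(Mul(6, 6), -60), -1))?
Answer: Rational(-61061, 12) ≈ -5088.4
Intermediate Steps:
G = Rational(427, 24) (G = Mul(-427, Pow(Add(36, -60), -1)) = Mul(-427, Pow(-24, -1)) = Mul(-427, Rational(-1, 24)) = Rational(427, 24) ≈ 17.792)
l = 8 (l = Add(-4, Add(3, Mul(-1, -9))) = Add(-4, Add(3, 9)) = Add(-4, 12) = 8)
Mul(G, Add(Function('J')(l), -350)) = Mul(Rational(427, 24), Add(Pow(8, 2), -350)) = Mul(Rational(427, 24), Add(64, -350)) = Mul(Rational(427, 24), -286) = Rational(-61061, 12)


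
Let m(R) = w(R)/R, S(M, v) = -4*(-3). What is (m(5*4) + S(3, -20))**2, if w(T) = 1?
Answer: 58081/400 ≈ 145.20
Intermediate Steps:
S(M, v) = 12
m(R) = 1/R
(m(5*4) + S(3, -20))**2 = (1/(5*4) + 12)**2 = (1/20 + 12)**2 = (241/20)**2 = 58081/400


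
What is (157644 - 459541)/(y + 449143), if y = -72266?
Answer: -301897/376877 ≈ -0.80105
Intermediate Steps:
(157644 - 459541)/(y + 449143) = (157644 - 459541)/(-72266 + 449143) = -301897/376877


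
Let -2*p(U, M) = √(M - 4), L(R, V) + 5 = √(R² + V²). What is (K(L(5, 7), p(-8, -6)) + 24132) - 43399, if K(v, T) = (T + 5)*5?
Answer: -19242 - 5*I*√10/2 ≈ -19242.0 - 7.9057*I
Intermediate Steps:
L(R, V) = -5 + √(R² + V²)
p(U, M) = -√(-4 + M)/2 (p(U, M) = -√(M - 4)/2 = -√(-4 + M)/2)
K(v, T) = 25 + 5*T (K(v, T) = (5 + T)*5 = 25 + 5*T)
(K(L(5, 7), p(-8, -6)) + 24132) - 43399 = ((25 + 5*(-√(-4 - 6)/2)) + 24132) - 43399 = ((25 + 5*(-I*√10/2)) + 24132) - 43399 = ((25 - 5*I*√10/2) + 24132) - 43399 = (24157 - 5*I*√10/2) - 43399 = -19242 - 5*I*√10/2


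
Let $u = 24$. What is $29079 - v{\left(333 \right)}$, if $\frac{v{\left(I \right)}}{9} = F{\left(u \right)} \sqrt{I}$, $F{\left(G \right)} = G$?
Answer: $29079 - 648 \sqrt{37} \approx 25137.0$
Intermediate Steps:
$v{\left(I \right)} = 216 \sqrt{I}$ ($v{\left(I \right)} = 9 \cdot 24 \sqrt{I} = 216 \sqrt{I}$)
$29079 - v{\left(333 \right)} = 29079 - 216 \sqrt{333} = 29079 - 216 \cdot 3 \sqrt{37} = 29079 - 648 \sqrt{37}$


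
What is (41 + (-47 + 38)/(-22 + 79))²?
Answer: 602176/361 ≈ 1668.1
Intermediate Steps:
(41 + (-47 + 38)/(-22 + 79))² = (41 - 9/57)² = (41 - 9*1/57)² = (41 - 3/19)² = (776/19)² = 602176/361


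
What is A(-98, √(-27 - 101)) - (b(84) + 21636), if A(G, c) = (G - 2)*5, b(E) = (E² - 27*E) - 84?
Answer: -26840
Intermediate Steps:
b(E) = -84 + E² - 27*E
A(G, c) = -10 + 5*G (A(G, c) = (-2 + G)*5 = -10 + 5*G)
A(-98, √(-27 - 101)) - (b(84) + 21636) = (-10 + 5*(-98)) - ((-84 + 84² - 27*84) + 21636) = (-10 - 490) - ((-84 + 7056 - 2268) + 21636) = -500 - (4704 + 21636) = -500 - 1*26340 = -500 - 26340 = -26840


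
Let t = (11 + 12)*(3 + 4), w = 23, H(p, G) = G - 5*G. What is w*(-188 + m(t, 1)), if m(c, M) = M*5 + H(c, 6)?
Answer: -4761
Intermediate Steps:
H(p, G) = -4*G
t = 161 (t = 23*7 = 161)
m(c, M) = -24 + 5*M (m(c, M) = M*5 - 4*6 = 5*M - 24 = -24 + 5*M)
w*(-188 + m(t, 1)) = 23*(-188 + (-24 + 5*1)) = 23*(-188 + (-24 + 5)) = 23*(-188 - 19) = 23*(-207) = -4761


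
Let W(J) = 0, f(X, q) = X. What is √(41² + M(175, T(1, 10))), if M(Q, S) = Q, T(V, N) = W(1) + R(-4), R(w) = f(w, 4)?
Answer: 8*√29 ≈ 43.081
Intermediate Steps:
R(w) = w
T(V, N) = -4 (T(V, N) = 0 - 4 = -4)
√(41² + M(175, T(1, 10))) = √(41² + 175) = √(1681 + 175) = √1856 = 8*√29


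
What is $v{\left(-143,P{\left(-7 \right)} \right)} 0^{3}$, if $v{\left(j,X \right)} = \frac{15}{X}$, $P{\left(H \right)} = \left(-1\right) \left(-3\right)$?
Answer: $0$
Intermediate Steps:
$P{\left(H \right)} = 3$
$v{\left(-143,P{\left(-7 \right)} \right)} 0^{3} = \frac{15}{3} \cdot 0^{3} = 15 \cdot \frac{1}{3} \cdot 0 = 5 \cdot 0 = 0$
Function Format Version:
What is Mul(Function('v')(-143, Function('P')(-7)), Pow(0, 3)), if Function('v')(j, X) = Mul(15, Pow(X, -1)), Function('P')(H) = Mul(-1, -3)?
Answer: 0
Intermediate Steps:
Function('P')(H) = 3
Mul(Function('v')(-143, Function('P')(-7)), Pow(0, 3)) = Mul(Mul(15, Pow(3, -1)), Pow(0, 3)) = Mul(Mul(15, Rational(1, 3)), 0) = Mul(5, 0) = 0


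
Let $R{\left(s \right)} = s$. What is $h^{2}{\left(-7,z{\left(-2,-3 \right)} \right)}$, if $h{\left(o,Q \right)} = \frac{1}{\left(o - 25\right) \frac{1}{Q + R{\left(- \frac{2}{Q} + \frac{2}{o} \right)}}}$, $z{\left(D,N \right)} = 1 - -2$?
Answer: $\frac{1849}{451584} \approx 0.0040945$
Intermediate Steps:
$z{\left(D,N \right)} = 3$ ($z{\left(D,N \right)} = 1 + 2 = 3$)
$h{\left(o,Q \right)} = \frac{Q - \frac{2}{Q} + \frac{2}{o}}{-25 + o}$ ($h{\left(o,Q \right)} = \frac{1}{\left(o - 25\right) \frac{1}{Q + \left(- \frac{2}{Q} + \frac{2}{o}\right)}} = \frac{1}{\left(-25 + o\right) \frac{1}{Q - \frac{2}{Q} + \frac{2}{o}}} = \frac{1}{\frac{1}{Q - \frac{2}{Q} + \frac{2}{o}} \left(-25 + o\right)} = \frac{Q - \frac{2}{Q} + \frac{2}{o}}{-25 + o}$)
$h^{2}{\left(-7,z{\left(-2,-3 \right)} \right)} = \left(\frac{\left(-2\right) \left(-7\right) + 2 \cdot 3 - 7 \cdot 3^{2}}{3 \left(-7\right) \left(-25 - 7\right)}\right)^{2} = \left(\frac{1}{3} \left(- \frac{1}{7}\right) \frac{1}{-32} \left(14 + 6 - 63\right)\right)^{2} = \left(\frac{1}{3} \left(- \frac{1}{7}\right) \left(- \frac{1}{32}\right) \left(14 + 6 - 63\right)\right)^{2} = \left(\frac{1}{3} \left(- \frac{1}{7}\right) \left(- \frac{1}{32}\right) \left(-43\right)\right)^{2} = \left(- \frac{43}{672}\right)^{2} = \frac{1849}{451584}$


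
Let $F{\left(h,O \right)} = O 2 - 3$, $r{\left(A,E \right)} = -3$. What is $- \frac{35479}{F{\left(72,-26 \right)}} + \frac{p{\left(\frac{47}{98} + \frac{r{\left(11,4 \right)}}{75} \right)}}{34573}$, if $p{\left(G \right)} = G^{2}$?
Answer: $\frac{133868352808429}{207524432500} \approx 645.07$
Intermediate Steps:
$F{\left(h,O \right)} = -3 + 2 O$ ($F{\left(h,O \right)} = 2 O - 3 = -3 + 2 O$)
$- \frac{35479}{F{\left(72,-26 \right)}} + \frac{p{\left(\frac{47}{98} + \frac{r{\left(11,4 \right)}}{75} \right)}}{34573} = - \frac{35479}{-3 + 2 \left(-26\right)} + \frac{\left(\frac{47}{98} - \frac{3}{75}\right)^{2}}{34573} = - \frac{35479}{-3 - 52} + \left(47 \cdot \frac{1}{98} - \frac{1}{25}\right)^{2} \cdot \frac{1}{34573} = - \frac{35479}{-55} + \left(\frac{47}{98} - \frac{1}{25}\right)^{2} \cdot \frac{1}{34573} = \left(-35479\right) \left(- \frac{1}{55}\right) + \left(\frac{1077}{2450}\right)^{2} \cdot \frac{1}{34573} = \frac{35479}{55} + \frac{1159929}{6002500} \cdot \frac{1}{34573} = \frac{35479}{55} + \frac{1159929}{207524432500} = \frac{133868352808429}{207524432500}$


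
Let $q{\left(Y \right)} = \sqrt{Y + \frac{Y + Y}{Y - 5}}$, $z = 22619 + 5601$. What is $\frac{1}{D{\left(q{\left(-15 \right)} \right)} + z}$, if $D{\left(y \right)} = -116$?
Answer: $\frac{1}{28104} \approx 3.5582 \cdot 10^{-5}$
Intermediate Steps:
$z = 28220$
$q{\left(Y \right)} = \sqrt{Y + \frac{2 Y}{-5 + Y}}$
$\frac{1}{D{\left(q{\left(-15 \right)} \right)} + z} = \frac{1}{-116 + 28220} = \frac{1}{28104}$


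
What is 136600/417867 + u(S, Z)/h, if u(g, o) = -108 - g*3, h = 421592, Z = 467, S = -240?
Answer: 14461300451/44042346066 ≈ 0.32835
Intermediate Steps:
u(g, o) = -108 - 3*g
136600/417867 + u(S, Z)/h = 136600/417867 + (-108 - 3*(-240))/421592 = 136600*(1/417867) + (-108 + 720)*(1/421592) = 136600/417867 + 612*(1/421592) = 136600/417867 + 153/105398 = 14461300451/44042346066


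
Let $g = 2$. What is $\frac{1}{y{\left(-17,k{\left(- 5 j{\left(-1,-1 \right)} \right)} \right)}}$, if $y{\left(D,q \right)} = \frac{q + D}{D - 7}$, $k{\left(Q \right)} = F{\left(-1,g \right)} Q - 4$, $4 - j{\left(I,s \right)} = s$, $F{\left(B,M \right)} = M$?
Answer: $\frac{24}{71} \approx 0.33803$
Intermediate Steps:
$j{\left(I,s \right)} = 4 - s$
$k{\left(Q \right)} = -4 + 2 Q$ ($k{\left(Q \right)} = 2 Q - 4 = -4 + 2 Q$)
$y{\left(D,q \right)} = \frac{D + q}{-7 + D}$
$\frac{1}{y{\left(-17,k{\left(- 5 j{\left(-1,-1 \right)} \right)} \right)}} = \frac{1}{\frac{1}{-7 - 17} \left(-17 + \left(-4 + 2 \left(- 5 \left(4 - -1\right)\right)\right)\right)} = \frac{1}{\frac{1}{-24} \left(-17 + \left(-4 + 2 \left(- 5 \left(4 + 1\right)\right)\right)\right)} = \frac{1}{\left(- \frac{1}{24}\right) \left(-17 + \left(-4 + 2 \left(\left(-5\right) 5\right)\right)\right)} = \frac{1}{\left(- \frac{1}{24}\right) \left(-17 + \left(-4 + 2 \left(-25\right)\right)\right)} = \frac{1}{\left(- \frac{1}{24}\right) \left(-17 - 54\right)} = \frac{1}{\left(- \frac{1}{24}\right) \left(-71\right)} = \frac{1}{\frac{71}{24}} = \frac{24}{71}$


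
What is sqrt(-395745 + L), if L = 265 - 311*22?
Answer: I*sqrt(402322) ≈ 634.29*I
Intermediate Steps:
L = -6577 (L = 265 - 6842 = -6577)
sqrt(-395745 + L) = sqrt(-395745 - 6577) = sqrt(-402322) = I*sqrt(402322)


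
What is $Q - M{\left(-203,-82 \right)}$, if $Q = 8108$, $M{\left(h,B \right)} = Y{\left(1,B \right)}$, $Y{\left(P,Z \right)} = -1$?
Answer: $8109$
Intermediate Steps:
$M{\left(h,B \right)} = -1$
$Q - M{\left(-203,-82 \right)} = 8108 - -1 = 8108 + 1 = 8109$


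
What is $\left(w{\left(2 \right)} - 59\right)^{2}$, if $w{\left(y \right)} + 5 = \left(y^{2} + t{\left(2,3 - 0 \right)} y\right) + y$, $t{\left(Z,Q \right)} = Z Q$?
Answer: $2116$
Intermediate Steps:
$t{\left(Z,Q \right)} = Q Z$
$w{\left(y \right)} = -5 + y^{2} + 7 y$ ($w{\left(y \right)} = -5 + \left(\left(y^{2} + \left(3 - 0\right) 2 y\right) + y\right) = -5 + \left(\left(y^{2} + \left(3 + 0\right) 2 y\right) + y\right) = -5 + \left(\left(y^{2} + 3 \cdot 2 y\right) + y\right) = -5 + \left(\left(y^{2} + 6 y\right) + y\right) = -5 + \left(y^{2} + 7 y\right) = -5 + y^{2} + 7 y$)
$\left(w{\left(2 \right)} - 59\right)^{2} = \left(\left(-5 + 2^{2} + 7 \cdot 2\right) - 59\right)^{2} = \left(\left(-5 + 4 + 14\right) - 59\right)^{2} = \left(13 - 59\right)^{2} = \left(-46\right)^{2} = 2116$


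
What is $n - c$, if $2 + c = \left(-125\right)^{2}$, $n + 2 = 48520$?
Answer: $32895$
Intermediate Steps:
$n = 48518$ ($n = -2 + 48520 = 48518$)
$c = 15623$ ($c = -2 + \left(-125\right)^{2} = -2 + 15625 = 15623$)
$n - c = 48518 - 15623 = 32895$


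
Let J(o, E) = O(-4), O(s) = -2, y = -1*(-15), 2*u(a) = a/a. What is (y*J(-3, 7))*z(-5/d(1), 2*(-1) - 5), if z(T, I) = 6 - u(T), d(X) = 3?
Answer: -165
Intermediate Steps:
u(a) = ½ (u(a) = (a/a)/2 = (½)*1 = ½)
y = 15
J(o, E) = -2
z(T, I) = 11/2 (z(T, I) = 6 - 1*½ = 6 - ½ = 11/2)
(y*J(-3, 7))*z(-5/d(1), 2*(-1) - 5) = (15*(-2))*(11/2) = -30*11/2 = -165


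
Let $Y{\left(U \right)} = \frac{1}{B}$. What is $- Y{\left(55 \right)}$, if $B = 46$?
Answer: $- \frac{1}{46} \approx -0.021739$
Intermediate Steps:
$Y{\left(U \right)} = \frac{1}{46}$
$- Y{\left(55 \right)} = \left(-1\right) \frac{1}{46} = - \frac{1}{46}$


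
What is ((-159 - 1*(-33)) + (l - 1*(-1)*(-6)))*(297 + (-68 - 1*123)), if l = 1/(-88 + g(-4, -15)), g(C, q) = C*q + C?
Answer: -223925/16 ≈ -13995.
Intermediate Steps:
g(C, q) = C + C*q
l = -1/32 (l = 1/(-88 - 4*(1 - 15)) = 1/(-88 - 4*(-14)) = 1/(-88 + 56) = 1/(-32) = -1/32 ≈ -0.031250)
((-159 - 1*(-33)) + (l - 1*(-1)*(-6)))*(297 + (-68 - 1*123)) = ((-159 - 1*(-33)) + (-1/32 - 1*(-1)*(-6)))*(297 + (-68 - 1*123)) = ((-159 + 33) + (-1/32 + 1*(-6)))*(297 + (-68 - 123)) = (-126 + (-1/32 - 6))*(297 - 191) = (-126 - 193/32)*106 = -4225/32*106 = -223925/16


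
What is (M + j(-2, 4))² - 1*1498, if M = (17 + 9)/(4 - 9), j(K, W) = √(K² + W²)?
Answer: -36274/25 - 104*√5/5 ≈ -1497.5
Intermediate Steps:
M = -26/5 (M = 26/(-5) = 26*(-⅕) = -26/5 ≈ -5.2000)
(M + j(-2, 4))² - 1*1498 = (-26/5 + √((-2)² + 4²))² - 1*1498 = (-26/5 + √(4 + 16))² - 1498 = (-26/5 + √20)² - 1498 = (-26/5 + 2*√5)² - 1498 = -1498 + (-26/5 + 2*√5)²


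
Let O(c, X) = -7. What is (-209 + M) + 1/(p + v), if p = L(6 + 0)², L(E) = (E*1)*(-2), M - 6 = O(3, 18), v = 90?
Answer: -49139/234 ≈ -210.00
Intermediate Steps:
M = -1 (M = 6 - 7 = -1)
L(E) = -2*E (L(E) = E*(-2) = -2*E)
p = 144 (p = (-2*(6 + 0))² = (-2*6)² = (-12)² = 144)
(-209 + M) + 1/(p + v) = (-209 - 1) + 1/(144 + 90) = -210 + 1/234 = -49139/234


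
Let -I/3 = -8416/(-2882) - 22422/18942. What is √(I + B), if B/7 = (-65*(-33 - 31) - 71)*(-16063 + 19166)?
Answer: 4*√949442510778716262/413567 ≈ 9424.3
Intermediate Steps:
B = 88817169 (B = 7*((-65*(-33 - 31) - 71)*(-16063 + 19166)) = 7*((-65*(-64) - 71)*3103) = 7*((4160 - 71)*3103) = 7*(4089*3103) = 7*12688167 = 88817169)
I = -2154447/413567 (I = -3*(-8416/(-2882) - 22422/18942) = -3*(-8416*(-1/2882) - 22422*1/18942) = -3*(4208/1441 - 3737/3157) = -3*718149/413567 = -2154447/413567 ≈ -5.2094)
√(I + B) = √(-2154447/413567 + 88817169) = √(36731847977376/413567) = 4*√949442510778716262/413567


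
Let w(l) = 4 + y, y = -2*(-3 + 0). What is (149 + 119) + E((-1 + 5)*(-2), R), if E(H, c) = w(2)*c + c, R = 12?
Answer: 400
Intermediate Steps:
y = 6 (y = -2*(-3) = 6)
w(l) = 10 (w(l) = 4 + 6 = 10)
E(H, c) = 11*c (E(H, c) = 10*c + c = 11*c)
(149 + 119) + E((-1 + 5)*(-2), R) = (149 + 119) + 11*12 = 268 + 132 = 400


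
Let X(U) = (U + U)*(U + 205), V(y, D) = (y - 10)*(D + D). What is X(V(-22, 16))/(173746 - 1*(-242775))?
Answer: 239616/59503 ≈ 4.0270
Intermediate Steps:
V(y, D) = 2*D*(-10 + y) (V(y, D) = (-10 + y)*(2*D) = 2*D*(-10 + y))
X(U) = 2*U*(205 + U) (X(U) = (2*U)*(205 + U) = 2*U*(205 + U))
X(V(-22, 16))/(173746 - 1*(-242775)) = (2*(2*16*(-10 - 22))*(205 + 2*16*(-10 - 22)))/(173746 - 1*(-242775)) = (2*(2*16*(-32))*(205 + 2*16*(-32)))/(173746 + 242775) = (2*(-1024)*(205 - 1024))/416521 = (2*(-1024)*(-819))*(1/416521) = 1677312*(1/416521) = 239616/59503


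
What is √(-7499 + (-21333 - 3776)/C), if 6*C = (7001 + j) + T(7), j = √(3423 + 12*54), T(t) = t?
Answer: √(-52703646 - 7499*√4071)/√(7008 + √4071) ≈ 86.72*I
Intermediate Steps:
j = √4071 (j = √(3423 + 648) = √4071 ≈ 63.804)
C = 1168 + √4071/6 (C = ((7001 + √4071) + 7)/6 = (7008 + √4071)/6 = 1168 + √4071/6 ≈ 1178.6)
√(-7499 + (-21333 - 3776)/C) = √(-7499 + (-21333 - 3776)/(1168 + √4071/6)) = √(-7499 - 25109/(1168 + √4071/6))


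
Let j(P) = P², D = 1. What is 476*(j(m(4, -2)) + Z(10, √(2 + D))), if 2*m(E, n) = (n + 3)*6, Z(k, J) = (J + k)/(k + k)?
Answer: 4522 + 119*√3/5 ≈ 4563.2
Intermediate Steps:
Z(k, J) = (J + k)/(2*k) (Z(k, J) = (J + k)/((2*k)) = (J + k)*(1/(2*k)) = (J + k)/(2*k))
m(E, n) = 9 + 3*n (m(E, n) = ((n + 3)*6)/2 = ((3 + n)*6)/2 = (18 + 6*n)/2 = 9 + 3*n)
476*(j(m(4, -2)) + Z(10, √(2 + D))) = 476*((9 + 3*(-2))² + (½)*(√(2 + 1) + 10)/10) = 476*((9 - 6)² + (½)*(⅒)*(√3 + 10)) = 476*(3² + (½)*(⅒)*(10 + √3)) = 476*(9 + (½ + √3/20)) = 476*(19/2 + √3/20) = 4522 + 119*√3/5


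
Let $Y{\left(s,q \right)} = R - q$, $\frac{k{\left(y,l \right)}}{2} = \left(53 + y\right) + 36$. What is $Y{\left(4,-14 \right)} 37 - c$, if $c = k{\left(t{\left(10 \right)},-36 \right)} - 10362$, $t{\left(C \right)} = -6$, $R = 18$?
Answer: $11380$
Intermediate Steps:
$k{\left(y,l \right)} = 178 + 2 y$ ($k{\left(y,l \right)} = 2 \left(\left(53 + y\right) + 36\right) = 2 \left(89 + y\right) = 178 + 2 y$)
$Y{\left(s,q \right)} = 18 - q$
$c = -10196$ ($c = \left(178 + 2 \left(-6\right)\right) - 10362 = \left(178 - 12\right) - 10362 = 166 - 10362 = -10196$)
$Y{\left(4,-14 \right)} 37 - c = \left(18 - -14\right) 37 - -10196 = \left(18 + 14\right) 37 + 10196 = 32 \cdot 37 + 10196 = 1184 + 10196 = 11380$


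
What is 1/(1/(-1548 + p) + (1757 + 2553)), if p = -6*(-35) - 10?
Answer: 1348/5809879 ≈ 0.00023202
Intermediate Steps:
p = 200 (p = 210 - 10 = 200)
1/(1/(-1548 + p) + (1757 + 2553)) = 1/(1/(-1548 + 200) + (1757 + 2553)) = 1/(1/(-1348) + 4310) = 1/(-1/1348 + 4310) = 1/(5809879/1348) = 1348/5809879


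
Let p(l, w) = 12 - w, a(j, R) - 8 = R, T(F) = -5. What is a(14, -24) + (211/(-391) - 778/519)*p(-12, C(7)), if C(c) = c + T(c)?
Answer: -7383934/202929 ≈ -36.387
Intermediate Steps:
a(j, R) = 8 + R
C(c) = -5 + c (C(c) = c - 5 = -5 + c)
a(14, -24) + (211/(-391) - 778/519)*p(-12, C(7)) = (8 - 24) + (211/(-391) - 778/519)*(12 - (-5 + 7)) = -16 + (211*(-1/391) - 778*1/519)*(12 - 1*2) = -16 + (-211/391 - 778/519)*(12 - 2) = -16 - 413707/202929*10 = -16 - 4137070/202929 = -7383934/202929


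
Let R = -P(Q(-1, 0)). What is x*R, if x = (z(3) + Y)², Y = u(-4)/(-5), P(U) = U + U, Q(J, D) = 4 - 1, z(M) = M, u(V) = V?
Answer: -2166/25 ≈ -86.640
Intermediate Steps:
Q(J, D) = 3
P(U) = 2*U
R = -6 (R = -2*3 = -1*6 = -6)
Y = ⅘ (Y = -4/(-5) = -4*(-⅕) = ⅘ ≈ 0.80000)
x = 361/25 (x = (3 + ⅘)² = (19/5)² = 361/25 ≈ 14.440)
x*R = (361/25)*(-6) = -2166/25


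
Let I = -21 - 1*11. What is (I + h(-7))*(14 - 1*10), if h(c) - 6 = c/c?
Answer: -100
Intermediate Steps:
I = -32 (I = -21 - 11 = -32)
h(c) = 7 (h(c) = 6 + c/c = 6 + 1 = 7)
(I + h(-7))*(14 - 1*10) = (-32 + 7)*(14 - 1*10) = -25*(14 - 10) = -25*4 = -100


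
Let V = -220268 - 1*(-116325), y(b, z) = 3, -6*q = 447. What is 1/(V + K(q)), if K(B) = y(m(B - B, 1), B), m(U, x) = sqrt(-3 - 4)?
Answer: -1/103940 ≈ -9.6209e-6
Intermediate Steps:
q = -149/2 (q = -1/6*447 = -149/2 ≈ -74.500)
m(U, x) = I*sqrt(7) (m(U, x) = sqrt(-7) = I*sqrt(7))
K(B) = 3
V = -103943 (V = -220268 + 116325 = -103943)
1/(V + K(q)) = 1/(-103943 + 3) = 1/(-103940) = -1/103940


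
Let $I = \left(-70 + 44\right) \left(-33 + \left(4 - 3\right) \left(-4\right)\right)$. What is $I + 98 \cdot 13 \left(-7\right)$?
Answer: $-7956$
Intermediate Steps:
$I = 962$ ($I = - 26 \left(-33 + 1 \left(-4\right)\right) = - 26 \left(-33 - 4\right) = \left(-26\right) \left(-37\right) = 962$)
$I + 98 \cdot 13 \left(-7\right) = 962 + 98 \cdot 13 \left(-7\right) = 962 + 98 \left(-91\right) = 962 - 8918 = -7956$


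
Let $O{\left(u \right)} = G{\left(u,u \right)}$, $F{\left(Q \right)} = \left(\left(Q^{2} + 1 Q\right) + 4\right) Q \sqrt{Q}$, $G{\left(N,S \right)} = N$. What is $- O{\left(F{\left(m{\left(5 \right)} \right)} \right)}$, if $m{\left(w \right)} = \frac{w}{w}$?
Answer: $-6$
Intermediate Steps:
$m{\left(w \right)} = 1$
$F{\left(Q \right)} = Q^{\frac{3}{2}} \left(4 + Q + Q^{2}\right)$ ($F{\left(Q \right)} = \left(\left(Q^{2} + Q\right) + 4\right) Q^{\frac{3}{2}} = \left(\left(Q + Q^{2}\right) + 4\right) Q^{\frac{3}{2}} = \left(4 + Q + Q^{2}\right) Q^{\frac{3}{2}} = Q^{\frac{3}{2}} \left(4 + Q + Q^{2}\right)$)
$O{\left(u \right)} = u$
$- O{\left(F{\left(m{\left(5 \right)} \right)} \right)} = - 1^{\frac{3}{2}} \left(4 + 1 + 1^{2}\right) = - 1 \left(4 + 1 + 1\right) = - 1 \cdot 6 = \left(-1\right) 6 = -6$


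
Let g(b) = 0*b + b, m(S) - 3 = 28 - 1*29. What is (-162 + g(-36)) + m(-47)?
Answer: -196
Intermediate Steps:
m(S) = 2 (m(S) = 3 + (28 - 1*29) = 3 + (28 - 29) = 3 - 1 = 2)
g(b) = b (g(b) = 0 + b = b)
(-162 + g(-36)) + m(-47) = (-162 - 36) + 2 = -198 + 2 = -196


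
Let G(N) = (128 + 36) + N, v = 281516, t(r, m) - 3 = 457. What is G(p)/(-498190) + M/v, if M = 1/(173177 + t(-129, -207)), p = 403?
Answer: -1979704508941/1739451511529820 ≈ -0.0011381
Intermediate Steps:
t(r, m) = 460 (t(r, m) = 3 + 457 = 460)
G(N) = 164 + N
M = 1/173637 (M = 1/(173177 + 460) = 1/173637 ≈ 5.7591e-6)
G(p)/(-498190) + M/v = (164 + 403)/(-498190) + (1/173637)/281516 = 567*(-1/498190) + (1/173637)*(1/281516) = -81/71170 + 1/48881593692 = -1979704508941/1739451511529820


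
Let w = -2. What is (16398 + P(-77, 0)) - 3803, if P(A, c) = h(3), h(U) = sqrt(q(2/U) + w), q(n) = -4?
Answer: 12595 + I*sqrt(6) ≈ 12595.0 + 2.4495*I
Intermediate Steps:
h(U) = I*sqrt(6) (h(U) = sqrt(-4 - 2) = sqrt(-6) = I*sqrt(6))
P(A, c) = I*sqrt(6)
(16398 + P(-77, 0)) - 3803 = (16398 + I*sqrt(6)) - 3803 = 12595 + I*sqrt(6)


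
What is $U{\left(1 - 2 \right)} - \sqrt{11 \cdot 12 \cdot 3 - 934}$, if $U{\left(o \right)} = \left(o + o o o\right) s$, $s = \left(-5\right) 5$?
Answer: $50 - i \sqrt{538} \approx 50.0 - 23.195 i$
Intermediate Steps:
$s = -25$
$U{\left(o \right)} = - 25 o - 25 o^{3}$ ($U{\left(o \right)} = \left(o + o o o\right) \left(-25\right) = \left(o + o^{2} o\right) \left(-25\right) = \left(o + o^{3}\right) \left(-25\right) = - 25 o - 25 o^{3}$)
$U{\left(1 - 2 \right)} - \sqrt{11 \cdot 12 \cdot 3 - 934} = - 25 \left(1 - 2\right) \left(1 + \left(1 - 2\right)^{2}\right) - \sqrt{11 \cdot 12 \cdot 3 - 934} = - 25 \left(1 - 2\right) \left(1 + \left(1 - 2\right)^{2}\right) - \sqrt{132 \cdot 3 - 934} = \left(-25\right) \left(-1\right) \left(1 + \left(-1\right)^{2}\right) - \sqrt{396 - 934} = \left(-25\right) \left(-1\right) \left(1 + 1\right) - \sqrt{-538} = \left(-25\right) \left(-1\right) 2 - i \sqrt{538} = 50 - i \sqrt{538}$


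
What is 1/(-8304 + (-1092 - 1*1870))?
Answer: -1/11266 ≈ -8.8763e-5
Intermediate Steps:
1/(-8304 + (-1092 - 1*1870)) = 1/(-8304 + (-1092 - 1870)) = 1/(-8304 - 2962) = 1/(-11266) = -1/11266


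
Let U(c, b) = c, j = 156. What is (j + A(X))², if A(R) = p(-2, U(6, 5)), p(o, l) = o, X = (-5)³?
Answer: 23716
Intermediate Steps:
X = -125
A(R) = -2
(j + A(X))² = (156 - 2)² = 154² = 23716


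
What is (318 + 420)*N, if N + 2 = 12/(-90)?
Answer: -7872/5 ≈ -1574.4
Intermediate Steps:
N = -32/15 (N = -2 + 12/(-90) = -2 + 12*(-1/90) = -2 - 2/15 = -32/15 ≈ -2.1333)
(318 + 420)*N = (318 + 420)*(-32/15) = 738*(-32/15) = -7872/5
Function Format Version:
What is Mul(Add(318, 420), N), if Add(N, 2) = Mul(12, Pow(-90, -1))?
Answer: Rational(-7872, 5) ≈ -1574.4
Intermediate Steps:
N = Rational(-32, 15) (N = Add(-2, Mul(12, Pow(-90, -1))) = Add(-2, Mul(12, Rational(-1, 90))) = Add(-2, Rational(-2, 15)) = Rational(-32, 15) ≈ -2.1333)
Mul(Add(318, 420), N) = Mul(Add(318, 420), Rational(-32, 15)) = Mul(738, Rational(-32, 15)) = Rational(-7872, 5)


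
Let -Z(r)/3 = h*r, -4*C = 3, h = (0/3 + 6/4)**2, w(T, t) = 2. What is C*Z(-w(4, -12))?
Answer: -81/8 ≈ -10.125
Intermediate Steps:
h = 9/4 (h = (0*(1/3) + 6*(1/4))**2 = (0 + 3/2)**2 = (3/2)**2 = 9/4 ≈ 2.2500)
C = -3/4 (C = -1/4*3 = -3/4 ≈ -0.75000)
Z(r) = -27*r/4
C*Z(-w(4, -12)) = -(-81)*(-1*2)/16 = -(-81)*(-2)/16 = -3/4*27/2 = -81/8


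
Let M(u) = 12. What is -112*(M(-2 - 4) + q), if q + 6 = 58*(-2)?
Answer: 12320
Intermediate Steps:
q = -122 (q = -6 + 58*(-2) = -6 - 116 = -122)
-112*(M(-2 - 4) + q) = -112*(12 - 122) = -112*(-110) = 12320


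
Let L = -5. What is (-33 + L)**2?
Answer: 1444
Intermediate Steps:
(-33 + L)**2 = (-33 - 5)**2 = (-38)**2 = 1444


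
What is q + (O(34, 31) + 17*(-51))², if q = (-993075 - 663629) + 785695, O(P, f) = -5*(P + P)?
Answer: 585840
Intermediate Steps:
O(P, f) = -10*P
q = -871009 (q = -1656704 + 785695 = -871009)
q + (O(34, 31) + 17*(-51))² = -871009 + (-10*34 + 17*(-51))² = -871009 + (-340 - 867)² = -871009 + (-1207)² = -871009 + 1456849 = 585840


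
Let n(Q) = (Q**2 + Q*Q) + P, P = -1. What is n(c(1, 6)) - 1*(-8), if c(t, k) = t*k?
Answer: 79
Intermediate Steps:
c(t, k) = k*t
n(Q) = -1 + 2*Q**2 (n(Q) = (Q**2 + Q*Q) - 1 = (Q**2 + Q**2) - 1 = 2*Q**2 - 1 = -1 + 2*Q**2)
n(c(1, 6)) - 1*(-8) = (-1 + 2*(6*1)**2) - 1*(-8) = (-1 + 2*6**2) + 8 = (-1 + 2*36) + 8 = (-1 + 72) + 8 = 71 + 8 = 79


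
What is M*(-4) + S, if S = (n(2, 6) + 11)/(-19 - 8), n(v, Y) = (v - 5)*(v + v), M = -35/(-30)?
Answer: -125/27 ≈ -4.6296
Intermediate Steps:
M = 7/6 (M = -35*(-1/30) = 7/6 ≈ 1.1667)
n(v, Y) = 2*v*(-5 + v) (n(v, Y) = (-5 + v)*(2*v) = 2*v*(-5 + v))
S = 1/27 (S = (2*2*(-5 + 2) + 11)/(-19 - 8) = (2*2*(-3) + 11)/(-27) = (-12 + 11)*(-1/27) = -1*(-1/27) = 1/27 ≈ 0.037037)
M*(-4) + S = (7/6)*(-4) + 1/27 = -14/3 + 1/27 = -125/27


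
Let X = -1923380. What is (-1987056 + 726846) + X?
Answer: -3183590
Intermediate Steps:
(-1987056 + 726846) + X = (-1987056 + 726846) - 1923380 = -1260210 - 1923380 = -3183590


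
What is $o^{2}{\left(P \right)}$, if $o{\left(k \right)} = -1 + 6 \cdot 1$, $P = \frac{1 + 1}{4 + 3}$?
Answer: $25$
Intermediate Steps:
$P = \frac{2}{7} \approx 0.28571$
$o{\left(k \right)} = 5$ ($o{\left(k \right)} = -1 + 6 = 5$)
$o^{2}{\left(P \right)} = 5^{2} = 25$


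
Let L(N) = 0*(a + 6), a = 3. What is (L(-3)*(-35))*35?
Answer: 0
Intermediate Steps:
L(N) = 0 (L(N) = 0*(3 + 6) = 0*9 = 0)
(L(-3)*(-35))*35 = (0*(-35))*35 = 0*35 = 0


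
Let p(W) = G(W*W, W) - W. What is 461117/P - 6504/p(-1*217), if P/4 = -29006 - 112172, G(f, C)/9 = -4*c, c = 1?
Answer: -3756349025/102212872 ≈ -36.750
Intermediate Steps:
G(f, C) = -36 (G(f, C) = 9*(-4*1) = 9*(-4) = -36)
p(W) = -36 - W
P = -564712 (P = 4*(-29006 - 112172) = 4*(-141178) = -564712)
461117/P - 6504/p(-1*217) = 461117/(-564712) - 6504/(-36 - (-1)*217) = 461117*(-1/564712) - 6504/(-36 - 1*(-217)) = -461117/564712 - 6504/(-36 + 217) = -461117/564712 - 6504/181 = -3756349025/102212872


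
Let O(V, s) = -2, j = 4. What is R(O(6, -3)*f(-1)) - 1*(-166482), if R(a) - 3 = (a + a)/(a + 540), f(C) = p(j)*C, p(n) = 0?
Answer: 166485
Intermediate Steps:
f(C) = 0 (f(C) = 0*C = 0)
R(a) = 3 + 2*a/(540 + a) (R(a) = 3 + (a + a)/(a + 540) = 3 + (2*a)/(540 + a) = 3 + 2*a/(540 + a))
R(O(6, -3)*f(-1)) - 1*(-166482) = 5*(324 - 2*0)/(540 - 2*0) - 1*(-166482) = 5*(324 + 0)/(540 + 0) + 166482 = 5*324/540 + 166482 = 5*(1/540)*324 + 166482 = 3 + 166482 = 166485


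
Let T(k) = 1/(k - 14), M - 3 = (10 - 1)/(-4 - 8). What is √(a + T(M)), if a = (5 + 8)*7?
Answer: √200831/47 ≈ 9.5349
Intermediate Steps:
a = 91 (a = 13*7 = 91)
M = 9/4 (M = 3 + (10 - 1)/(-4 - 8) = 3 + 9/(-12) = 3 + 9*(-1/12) = 3 - ¾ = 9/4 ≈ 2.2500)
T(k) = 1/(-14 + k)
√(a + T(M)) = √(91 + 1/(-14 + 9/4)) = √(91 + 1/(-47/4)) = √(91 - 4/47) = √(4273/47) = √200831/47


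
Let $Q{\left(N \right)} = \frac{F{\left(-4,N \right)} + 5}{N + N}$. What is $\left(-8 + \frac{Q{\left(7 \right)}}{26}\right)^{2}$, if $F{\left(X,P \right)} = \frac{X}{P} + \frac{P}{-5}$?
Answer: $\frac{2591522649}{40576900} \approx 63.867$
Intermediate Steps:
$F{\left(X,P \right)} = - \frac{P}{5} + \frac{X}{P}$ ($F{\left(X,P \right)} = \frac{X}{P} + P \left(- \frac{1}{5}\right) = \frac{X}{P} - \frac{P}{5} = - \frac{P}{5} + \frac{X}{P}$)
$Q{\left(N \right)} = \frac{5 - \frac{4}{N} - \frac{N}{5}}{2 N}$ ($Q{\left(N \right)} = \frac{\left(- \frac{N}{5} - \frac{4}{N}\right) + 5}{N + N} = \frac{\left(- \frac{4}{N} - \frac{N}{5}\right) + 5}{2 N} = \left(5 - \frac{4}{N} - \frac{N}{5}\right) \frac{1}{2 N} = \frac{5 - \frac{4}{N} - \frac{N}{5}}{2 N}$)
$\left(-8 + \frac{Q{\left(7 \right)}}{26}\right)^{2} = \left(-8 + \frac{\frac{1}{10} \cdot \frac{1}{49} \left(-20 - 7 \left(-25 + 7\right)\right)}{26}\right)^{2} = \left(-8 + \frac{1}{10} \cdot \frac{1}{49} \left(-20 - 7 \left(-18\right)\right) \frac{1}{26}\right)^{2} = \left(-8 + \frac{1}{10} \cdot \frac{1}{49} \left(-20 + 126\right) \frac{1}{26}\right)^{2} = \left(-8 + \frac{1}{10} \cdot \frac{1}{49} \cdot 106 \cdot \frac{1}{26}\right)^{2} = \left(-8 + \frac{53}{245} \cdot \frac{1}{26}\right)^{2} = \left(-8 + \frac{53}{6370}\right)^{2} = \left(- \frac{50907}{6370}\right)^{2} = \frac{2591522649}{40576900}$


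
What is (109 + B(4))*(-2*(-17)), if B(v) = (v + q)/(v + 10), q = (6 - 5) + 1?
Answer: 26044/7 ≈ 3720.6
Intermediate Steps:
q = 2 (q = 1 + 1 = 2)
B(v) = (2 + v)/(10 + v) (B(v) = (v + 2)/(v + 10) = (2 + v)/(10 + v))
(109 + B(4))*(-2*(-17)) = (109 + (2 + 4)/(10 + 4))*(-2*(-17)) = (109 + 6/14)*34 = (109 + (1/14)*6)*34 = (109 + 3/7)*34 = (766/7)*34 = 26044/7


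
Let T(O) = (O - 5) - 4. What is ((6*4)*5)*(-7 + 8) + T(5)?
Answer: 116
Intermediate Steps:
T(O) = -9 + O (T(O) = (-5 + O) - 4 = -9 + O)
((6*4)*5)*(-7 + 8) + T(5) = ((6*4)*5)*(-7 + 8) + (-9 + 5) = (24*5)*1 - 4 = 120*1 - 4 = 120 - 4 = 116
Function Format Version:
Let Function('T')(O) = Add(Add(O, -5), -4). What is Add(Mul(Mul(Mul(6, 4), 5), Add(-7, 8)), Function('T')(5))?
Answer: 116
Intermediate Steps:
Function('T')(O) = Add(-9, O) (Function('T')(O) = Add(Add(-5, O), -4) = Add(-9, O))
Add(Mul(Mul(Mul(6, 4), 5), Add(-7, 8)), Function('T')(5)) = Add(Mul(Mul(Mul(6, 4), 5), Add(-7, 8)), Add(-9, 5)) = Add(Mul(Mul(24, 5), 1), -4) = Add(Mul(120, 1), -4) = Add(120, -4) = 116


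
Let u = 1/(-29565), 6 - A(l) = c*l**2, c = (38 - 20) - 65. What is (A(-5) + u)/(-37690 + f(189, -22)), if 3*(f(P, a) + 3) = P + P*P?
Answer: -34916264/760500495 ≈ -0.045912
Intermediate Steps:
c = -47 (c = 18 - 65 = -47)
f(P, a) = -3 + P/3 + P**2/3 (f(P, a) = -3 + (P + P*P)/3 = -3 + (P + P**2)/3 = -3 + (P/3 + P**2/3) = -3 + P/3 + P**2/3)
A(l) = 6 + 47*l**2 (A(l) = 6 - (-47)*l**2 = 6 + 47*l**2)
u = -1/29565 ≈ -3.3824e-5
(A(-5) + u)/(-37690 + f(189, -22)) = ((6 + 47*(-5)**2) - 1/29565)/(-37690 + (-3 + (1/3)*189 + (1/3)*189**2)) = ((6 + 47*25) - 1/29565)/(-37690 + (-3 + 63 + (1/3)*35721)) = ((6 + 1175) - 1/29565)/(-37690 + (-3 + 63 + 11907)) = (1181 - 1/29565)/(-37690 + 11967) = (34916264/29565)/(-25723) = (34916264/29565)*(-1/25723) = -34916264/760500495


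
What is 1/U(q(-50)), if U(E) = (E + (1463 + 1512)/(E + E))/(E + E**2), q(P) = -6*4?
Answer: -26496/4127 ≈ -6.4202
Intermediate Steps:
q(P) = -24
U(E) = (E + 2975/(2*E))/(E + E**2) (U(E) = (E + 2975/((2*E)))/(E + E**2) = (E + 2975*(1/(2*E)))/(E + E**2) = (E + 2975/(2*E))/(E + E**2))
1/U(q(-50)) = 1/((2975/2 + (-24)**2)/((-24)**2*(1 - 24))) = 1/((1/576)*(2975/2 + 576)/(-23)) = 1/((1/576)*(-1/23)*(4127/2)) = 1/(-4127/26496) = -26496/4127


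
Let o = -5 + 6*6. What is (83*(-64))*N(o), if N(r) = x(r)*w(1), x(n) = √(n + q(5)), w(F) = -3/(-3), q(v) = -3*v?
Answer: -21248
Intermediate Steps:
w(F) = 1 (w(F) = -3*(-⅓) = 1)
o = 31 (o = -5 + 36 = 31)
x(n) = √(-15 + n) (x(n) = √(n - 3*5) = √(n - 15) = √(-15 + n))
N(r) = √(-15 + r) (N(r) = √(-15 + r)*1 = √(-15 + r))
(83*(-64))*N(o) = (83*(-64))*√(-15 + 31) = -5312*√16 = -5312*4 = -21248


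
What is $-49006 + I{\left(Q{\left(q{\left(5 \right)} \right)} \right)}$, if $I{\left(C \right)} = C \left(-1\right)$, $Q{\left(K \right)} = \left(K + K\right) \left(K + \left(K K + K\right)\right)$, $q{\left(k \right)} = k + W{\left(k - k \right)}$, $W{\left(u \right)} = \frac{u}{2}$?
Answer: $-49356$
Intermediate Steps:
$W{\left(u \right)} = \frac{u}{2}$ ($W{\left(u \right)} = u \frac{1}{2} = \frac{u}{2}$)
$q{\left(k \right)} = k$ ($q{\left(k \right)} = k + \frac{k - k}{2} = k + \frac{1}{2} \cdot 0 = k + 0 = k$)
$Q{\left(K \right)} = 2 K \left(K^{2} + 2 K\right)$ ($Q{\left(K \right)} = 2 K \left(K + \left(K^{2} + K\right)\right) = 2 K \left(K + \left(K + K^{2}\right)\right) = 2 K \left(K^{2} + 2 K\right)$)
$I{\left(C \right)} = - C$
$-49006 + I{\left(Q{\left(q{\left(5 \right)} \right)} \right)} = -49006 - 2 \cdot 5^{2} \left(2 + 5\right) = -49006 - 2 \cdot 25 \cdot 7 = -49006 - 350 = -49356$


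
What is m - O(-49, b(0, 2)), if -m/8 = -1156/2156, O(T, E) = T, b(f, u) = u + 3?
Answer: 28723/539 ≈ 53.289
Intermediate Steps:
b(f, u) = 3 + u
m = 2312/539 (m = -(-9248)/2156 = -8*(-289/539) = 2312/539 ≈ 4.2894)
m - O(-49, b(0, 2)) = 2312/539 - 1*(-49) = 2312/539 + 49 = 28723/539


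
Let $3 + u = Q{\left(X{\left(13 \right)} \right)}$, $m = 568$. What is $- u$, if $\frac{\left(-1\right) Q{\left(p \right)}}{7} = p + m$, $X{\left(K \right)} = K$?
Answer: $4070$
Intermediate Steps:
$Q{\left(p \right)} = -3976 - 7 p$ ($Q{\left(p \right)} = - 7 \left(p + 568\right) = - 7 \left(568 + p\right) = -3976 - 7 p$)
$u = -4070$ ($u = -3 - 4067 = -4070$)
$- u = \left(-1\right) \left(-4070\right) = 4070$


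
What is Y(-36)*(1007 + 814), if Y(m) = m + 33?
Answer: -5463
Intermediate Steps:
Y(m) = 33 + m
Y(-36)*(1007 + 814) = (33 - 36)*(1007 + 814) = -3*1821 = -5463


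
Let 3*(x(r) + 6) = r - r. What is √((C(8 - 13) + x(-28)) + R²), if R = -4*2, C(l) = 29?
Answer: √87 ≈ 9.3274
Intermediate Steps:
x(r) = -6 (x(r) = -6 + (r - r)/3 = -6 + (⅓)*0 = -6 + 0 = -6)
R = -8
√((C(8 - 13) + x(-28)) + R²) = √((29 - 6) + (-8)²) = √(23 + 64) = √87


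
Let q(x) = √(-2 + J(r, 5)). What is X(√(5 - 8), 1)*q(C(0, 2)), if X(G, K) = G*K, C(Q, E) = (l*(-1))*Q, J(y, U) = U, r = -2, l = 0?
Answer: 3*I ≈ 3.0*I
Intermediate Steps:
C(Q, E) = 0 (C(Q, E) = (0*(-1))*Q = 0*Q = 0)
q(x) = √3 (q(x) = √(-2 + 5) = √3)
X(√(5 - 8), 1)*q(C(0, 2)) = (√(5 - 8)*1)*√3 = (√(-3)*1)*√3 = ((I*√3)*1)*√3 = (I*√3)*√3 = 3*I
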